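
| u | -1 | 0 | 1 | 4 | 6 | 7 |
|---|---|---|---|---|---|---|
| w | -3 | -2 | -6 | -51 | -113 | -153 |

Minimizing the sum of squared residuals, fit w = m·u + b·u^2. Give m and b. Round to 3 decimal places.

m = -0.884, b = -2.993

The normal system XᵀX·[m, b]ᵀ = Xᵀw is [[103, 623]; [623, 3955]]·[m, b]ᵀ = [-1956, -12390]ᵀ.
det = 103·3955 − 623² = 19236.
m = ((-1956)·3955 − 623·(-12390))/19236 = -405/458; b = (103·(-12390) − 623·(-1956))/19236 = -1371/458.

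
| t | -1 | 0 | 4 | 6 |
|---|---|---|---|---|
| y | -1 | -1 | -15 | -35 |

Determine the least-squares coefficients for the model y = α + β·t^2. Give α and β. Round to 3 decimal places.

α = -0.354, β = -0.954

Compute the Gram sums: Σ1 = 4, Σt^2 = 53, Σt^2·t^2 = 1553.
Right-hand side: Σy = -52, Σt^2·y = -1501.
So XᵀX·[α, β]ᵀ = Xᵀy: [[4, 53]; [53, 1553]]·[α, β]ᵀ = [-52, -1501]ᵀ.
Eliminating β: 1553·(row 1) − 53·(row 2) gives 3403·α = 1553·(-52) − 53·(-1501) = -1203, so α = -1203/3403.
Then β = ((-1501) − 53·(-1203/3403))/1553 = -3248/3403.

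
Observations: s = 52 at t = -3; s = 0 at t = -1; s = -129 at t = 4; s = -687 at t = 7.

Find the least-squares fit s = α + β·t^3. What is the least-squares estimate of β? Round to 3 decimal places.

β = -1.997

Entries of XᵀX: Σ1 = 4, Σt^3 = 379, Σt^3·t^3 = 122475.
Right-hand side: Σs = -764, Σt^3·s = -245301.
Δ = 4·122475 − 379² = 346259.
α = ((-764)·122475 − 379·(-245301))/346259 = -601821/346259; β = (4·(-245301) − 379·(-764))/346259 = -691648/346259.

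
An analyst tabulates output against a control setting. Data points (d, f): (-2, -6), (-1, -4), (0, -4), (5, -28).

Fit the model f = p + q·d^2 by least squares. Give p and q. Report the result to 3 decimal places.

With design matrix X, XᵀX = [[4, 30]; [30, 642]] and Xᵀf = [-42, -728]ᵀ.
Eliminating q: 642·(row 1) − 30·(row 2) gives 1668·p = 642·(-42) − 30·(-728) = -5124, so p = -427/139.
Then q = ((-728) − 30·(-427/139))/642 = -413/417.

p = -3.072, q = -0.990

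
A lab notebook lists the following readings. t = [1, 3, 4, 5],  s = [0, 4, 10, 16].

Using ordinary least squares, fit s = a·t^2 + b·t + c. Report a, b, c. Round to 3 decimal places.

Compute the Gram sums: Σt^2·t^2 = 963, Σt^2·t = 217, Σt^2 = 51, Σt·t = 51, Σt = 13, Σ1 = 4.
Right-hand side: Σt^2·s = 596, Σt·s = 132, Σs = 30.
AᵀA·[a, b, c]ᵀ = Aᵀs becomes [[963, 217, 51]; [217, 51, 13]; [51, 13, 4]]·[a, b, c]ᵀ = [596, 132, 30]ᵀ.
Inverting the 3×3 Gram matrix, [a, b, c]ᵀ = [10/11, -76/55, 2/5]ᵀ.

a = 0.909, b = -1.382, c = 0.400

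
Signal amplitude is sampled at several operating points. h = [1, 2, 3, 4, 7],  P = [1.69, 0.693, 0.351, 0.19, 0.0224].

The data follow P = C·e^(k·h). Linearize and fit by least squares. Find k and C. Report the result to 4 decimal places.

Linearized form: ln P = k·h + ln C. From the 5 transformed points,
Σh = 17.0000, Σ(h)² = 79.0000, Σln P = -6.3484, Σh·ln P = -36.5834.
Equations: 79.0000·k + 17.0000·ln C = -36.5834;  17.0000·k + 5·ln C = -6.3484.
Δ = 79.0000·5 − (17.0000)² = 106.0000; k = (-36.5834·5 − 17.0000·-6.3484)/106.0000 = -0.70749, ln C = (79.0000·-6.3484 − 17.0000·-36.5834)/106.0000 = 1.13580, so C = exp(1.13580) = 3.11367.

k = -0.7075, C = 3.1137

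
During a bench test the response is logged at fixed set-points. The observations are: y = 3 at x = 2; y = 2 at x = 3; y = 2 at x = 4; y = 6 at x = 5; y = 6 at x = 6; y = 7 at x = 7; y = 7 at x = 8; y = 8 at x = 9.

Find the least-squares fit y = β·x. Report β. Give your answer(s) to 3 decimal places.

Entries of AᵀA: Σx·x = 284.
And Σx·y = 263.
Normal equations: [[284]]·[β]ᵀ = [263]ᵀ.
β = 263/284 = 0.926056.

β = 0.926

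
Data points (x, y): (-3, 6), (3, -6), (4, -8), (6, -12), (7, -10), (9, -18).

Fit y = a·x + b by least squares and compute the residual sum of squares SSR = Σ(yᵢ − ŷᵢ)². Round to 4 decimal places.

SSR = 12.0305

With design matrix A, AᵀA = [[200, 26]; [26, 6]] and Aᵀy = [-372, -48]ᵀ.
Δ = 200·6 − 26² = 524.
a = ((-372)·6 − 26·(-48))/524 = -246/131; b = (200·(-48) − 26·(-372))/524 = 18/131.
Residuals: 30/131, -66/131, -82/131, -114/131, 394/131, -162/131; SSR = 1576/131.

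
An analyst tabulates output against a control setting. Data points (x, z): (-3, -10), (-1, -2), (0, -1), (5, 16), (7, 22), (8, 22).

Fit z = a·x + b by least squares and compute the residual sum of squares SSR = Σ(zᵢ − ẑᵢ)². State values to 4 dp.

SSR = 8.8291

The normal system AᵀA·[a, b]ᵀ = Aᵀz is [[148, 16]; [16, 6]]·[a, b]ᵀ = [442, 47]ᵀ.
Determinant 148·6 − 16² = 632.
a = (442·6 − 16·47)/632 = 475/158; b = (148·47 − 16·442)/632 = -29/158.
Residuals: -63/79, 94/79, -129/158, 91/79, 90/79, -295/158; SSR = 1395/158.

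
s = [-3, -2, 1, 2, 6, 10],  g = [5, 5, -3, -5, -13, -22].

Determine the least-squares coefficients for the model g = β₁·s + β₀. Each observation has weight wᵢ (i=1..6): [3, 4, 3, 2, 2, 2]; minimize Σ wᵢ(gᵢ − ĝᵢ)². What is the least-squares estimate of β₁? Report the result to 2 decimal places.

Entries of MᵀWM: Σwᵢ·s·s = 326, Σwᵢ·s = 22, Σwᵢ·1 = 16.
And Σwᵢ·s·g = -710, Σwᵢ·g = -54.
So MᵀWM·[β₁, β₀]ᵀ = MᵀWg: [[326, 22]; [22, 16]]·[β₁, β₀]ᵀ = [-710, -54]ᵀ.
det = 326·16 − 22² = 4732.
β₁ = ((-710)·16 − 22·(-54))/4732 = -2543/1183; β₀ = (326·(-54) − 22·(-710))/4732 = -496/1183.

β₁ = -2.15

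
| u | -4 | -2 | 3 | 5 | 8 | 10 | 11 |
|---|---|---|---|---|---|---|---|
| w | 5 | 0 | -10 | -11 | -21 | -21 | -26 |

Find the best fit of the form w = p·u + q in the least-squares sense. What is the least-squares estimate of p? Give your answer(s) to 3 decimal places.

p = -1.968

Compute the Gram sums: Σu·u = 339, Σu = 31, Σ1 = 7.
For Aᵀw: Σu·w = -769, Σw = -84.
Δ = 339·7 − 31² = 1412.
p = ((-769)·7 − 31·(-84))/1412 = -2779/1412; q = (339·(-84) − 31·(-769))/1412 = -4637/1412.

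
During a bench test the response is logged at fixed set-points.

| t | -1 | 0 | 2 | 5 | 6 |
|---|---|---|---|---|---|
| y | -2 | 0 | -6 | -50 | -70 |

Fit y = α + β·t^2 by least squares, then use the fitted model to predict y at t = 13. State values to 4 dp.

Entries of MᵀM: Σ1 = 5, Σt^2 = 66, Σt^2·t^2 = 1938.
For Mᵀy: Σy = -128, Σt^2·y = -3796.
MᵀM·[α, β]ᵀ = Mᵀy becomes [[5, 66]; [66, 1938]]·[α, β]ᵀ = [-128, -3796]ᵀ.
det = 5·1938 − 66² = 5334.
α = ((-128)·1938 − 66·(-3796))/5334 = 412/889; β = (5·(-3796) − 66·(-128))/5334 = -5266/2667.
At t = 13: ŷ = (412/889)·(1) + (-5266/2667)·(169) = -888718/2667.

ŷ = -333.2276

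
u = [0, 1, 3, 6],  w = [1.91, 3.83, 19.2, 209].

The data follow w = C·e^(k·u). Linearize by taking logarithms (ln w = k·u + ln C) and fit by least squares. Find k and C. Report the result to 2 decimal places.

Taking logs, ln w = k·u + ln C, so regress ln w on u.
AᵀA = [[46.0000, 10.0000]; [10.0000, 4]], rhs = [42.2616, 10.2872]ᵀ  (here Σu = 10.0000, Σ(u)² = 46.0000, Σln w = 10.2872, Σu·ln w = 42.2616).
Δ = 46.0000·4 − (10.0000)² = 84.0000; k = (42.2616·4 − 10.0000·10.2872)/84.0000 = 0.78779, ln C = (46.0000·10.2872 − 10.0000·42.2616)/84.0000 = 0.60233, so C = exp(0.60233) = 1.82637.

k = 0.79, C = 1.83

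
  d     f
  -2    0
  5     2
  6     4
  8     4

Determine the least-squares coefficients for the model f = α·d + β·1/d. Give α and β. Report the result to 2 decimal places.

Compute the Gram sums: Σd·d = 129, Σd·1/d = 4, Σ1/d·1/d = 4801/14400.
Right-hand side: Σd·f = 66, Σ1/d·f = 47/30.
Eliminating β: (4801/14400)·(row 1) − 4·(row 2) gives (129643/4800)·α = (4801/14400)·66 − 4·(47/30) = 37771/2400, so α = 75542/129643.
Then β = ((47/30) − 4·(75542/129643))/(4801/14400) = -297120/129643.

α = 0.58, β = -2.29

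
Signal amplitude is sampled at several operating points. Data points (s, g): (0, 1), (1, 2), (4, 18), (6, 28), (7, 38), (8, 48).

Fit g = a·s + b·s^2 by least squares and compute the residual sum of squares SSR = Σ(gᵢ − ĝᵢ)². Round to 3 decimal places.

SSR = 8.733

Normal-equation sums: Σs·s = 166, Σs·s^2 = 1136, Σs^2·s^2 = 8050.
And Σs·g = 892, Σs^2·g = 6232.
So XᵀX·[a, b]ᵀ = Xᵀg: [[166, 1136]; [1136, 8050]]·[a, b]ᵀ = [892, 6232]ᵀ.
Δ = 166·8050 − 1136² = 45804.
a = (892·8050 − 1136·6232)/45804 = 25262/11451; b = (166·6232 − 1136·892)/45804 = 5300/11451.
Residuals: 1, -7660/11451, 20270/11451, -7248/3817, -1396/11451, 2784/3817; SSR = 100007/11451.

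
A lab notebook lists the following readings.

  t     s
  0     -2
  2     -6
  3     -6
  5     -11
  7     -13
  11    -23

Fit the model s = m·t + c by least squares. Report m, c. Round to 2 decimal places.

m = -1.87, c = -1.46

Normal-equation sums: Σt·t = 208, Σt = 28, Σ1 = 6.
And Σt·s = -429, Σs = -61.
Eliminating c: 6·(row 1) − 28·(row 2) gives 464·m = 6·(-429) − 28·(-61) = -866, so m = -433/232.
Then c = ((-61) − 28·(-433/232))/6 = -169/116.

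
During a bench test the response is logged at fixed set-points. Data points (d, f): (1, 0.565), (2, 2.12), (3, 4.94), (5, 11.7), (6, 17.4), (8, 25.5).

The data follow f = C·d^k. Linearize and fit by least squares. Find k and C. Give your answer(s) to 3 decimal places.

k = 1.856, C = 0.590

Taking logs, ln f = k·ln d + ln C, so regress ln f on ln d.
Σln d = 7.2724, Σ(ln d)² = 11.8122, Σln f = 10.3326, Σln d·ln f = 18.0870.
Normal system: [[11.8122, 7.2724]; [7.2724, 6]]·[k, ln C]ᵀ = [18.0870, 10.3326]ᵀ.
Slope k = (n·Σln d·ln f − Σln d·Σln f)/(n·Σ(ln d)² − (Σln d)²) = (6·18.0870 − 7.2724·10.3326)/17.9853 = 1.85594; ln C = (Σln f − k·Σln d)/n = -0.52742, so C = exp(-0.52742) = 0.59013.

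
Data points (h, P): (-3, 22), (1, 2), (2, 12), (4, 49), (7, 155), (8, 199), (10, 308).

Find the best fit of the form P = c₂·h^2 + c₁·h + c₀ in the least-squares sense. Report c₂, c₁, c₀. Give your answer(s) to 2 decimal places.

c₂ = 3.00, c₁ = 1.10, c₀ = -1.99

Entries of MᵀM: Σh^2·h^2 = 16851, Σh^2·h = 1901, Σh^2 = 243, Σh·h = 243, Σh = 29, Σ1 = 7.
Right-hand side: Σh^2·P = 52163, Σh·P = 5913, ΣP = 747.
MᵀM·[c₂, c₁, c₀]ᵀ = MᵀP becomes [[16851, 1901, 243]; [1901, 243, 29]; [243, 29, 7]]·[c₂, c₁, c₀]ᵀ = [52163, 5913, 747]ᵀ.
Inverting the 3×3 Gram matrix, [c₂, c₁, c₀]ᵀ = [61457/20488, 113177/102440, -51061/25610]ᵀ.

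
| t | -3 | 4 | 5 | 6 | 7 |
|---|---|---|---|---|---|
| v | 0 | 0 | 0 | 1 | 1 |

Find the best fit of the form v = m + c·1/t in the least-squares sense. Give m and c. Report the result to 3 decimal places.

m = 0.347, c = 0.617

Compute the Gram sums: Σ1 = 5, Σ1/t = 179/420, Σ1/t·1/t = 46181/176400.
And Σv = 2, Σ1/t·v = 13/42.
Determinant 5·(46181/176400) − (179/420)² = 1381/1225.
m = (2·(46181/176400) − (179/420)·(13/42))/(1381/1225) = 17273/49716; c = (5·(13/42) − (179/420)·2)/(1381/1225) = 2555/4143.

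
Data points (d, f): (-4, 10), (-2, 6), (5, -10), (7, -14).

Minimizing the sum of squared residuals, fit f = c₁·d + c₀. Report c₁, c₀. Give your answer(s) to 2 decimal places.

c₁ = -2.21, c₀ = 1.32

AᵀA·[c₁, c₀]ᵀ = Aᵀf reads: 94·c₁ + 6·c₀ = -200;  6·c₁ + 4·c₀ = -8.
Δ = 94·4 − 6² = 340.
c₁ = ((-200)·4 − 6·(-8))/340 = -188/85; c₀ = (94·(-8) − 6·(-200))/340 = 112/85.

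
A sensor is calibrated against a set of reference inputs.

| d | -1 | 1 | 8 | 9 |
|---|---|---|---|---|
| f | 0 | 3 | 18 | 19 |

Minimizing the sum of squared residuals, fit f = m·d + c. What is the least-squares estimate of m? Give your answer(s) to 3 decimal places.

Compute the Gram sums: Σd·d = 147, Σd = 17, Σ1 = 4.
Right-hand side: Σd·f = 318, Σf = 40.
Normal equations: [[147, 17]; [17, 4]]·[m, c]ᵀ = [318, 40]ᵀ.
Determinant 147·4 − 17² = 299.
m = (318·4 − 17·40)/299 = 592/299; c = (147·40 − 17·318)/299 = 474/299.

m = 1.980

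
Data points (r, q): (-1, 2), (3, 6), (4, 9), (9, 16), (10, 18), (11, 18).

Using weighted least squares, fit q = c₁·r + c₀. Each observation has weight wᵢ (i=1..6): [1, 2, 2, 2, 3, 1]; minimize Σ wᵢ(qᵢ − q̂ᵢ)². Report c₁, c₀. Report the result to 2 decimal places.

Entries of XᵀWX: Σwᵢ·r·r = 634, Σwᵢ·r = 72, Σwᵢ·1 = 11.
Moment sums: Σwᵢ·r·q = 1132, Σwᵢ·q = 136.
Normal equations: [[634, 72]; [72, 11]]·[c₁, c₀]ᵀ = [1132, 136]ᵀ.
Determinant 634·11 − 72² = 1790.
c₁ = (1132·11 − 72·136)/1790 = 266/179; c₀ = (634·136 − 72·1132)/1790 = 472/179.

c₁ = 1.49, c₀ = 2.64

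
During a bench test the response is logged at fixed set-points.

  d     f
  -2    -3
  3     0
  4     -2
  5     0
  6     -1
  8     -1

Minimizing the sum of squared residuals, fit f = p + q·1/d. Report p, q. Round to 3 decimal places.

p = -1.459, q = 3.052

Entries of AᵀA: Σ1 = 6, Σ1/d = 23/40, Σ1/d·1/d = 7301/14400.
Moment sums: Σf = -7, Σ1/d·f = 17/24.
AᵀA·[p, q]ᵀ = Aᵀf becomes [[6, 23/40]; [23/40, 7301/14400]]·[p, q]ᵀ = [-7, 17/24]ᵀ.
Δ = 6·(7301/14400) − (23/40)² = 2603/960.
p = ((-7)·(7301/14400) − (23/40)·(17/24))/(2603/960) = -56972/39045; q = (6·(17/24) − (23/40)·(-7))/(2603/960) = 7944/2603.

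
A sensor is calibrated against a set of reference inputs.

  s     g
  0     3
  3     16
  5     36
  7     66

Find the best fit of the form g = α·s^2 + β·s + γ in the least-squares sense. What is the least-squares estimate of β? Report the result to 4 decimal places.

β = 0.7367

With design matrix A, AᵀA = [[3107, 495, 83]; [495, 83, 15]; [83, 15, 4]] and Aᵀg = [4278, 690, 121]ᵀ.
Row-reducing yields α = 3863/3278, β = 2415/3278, γ = 4973/1639.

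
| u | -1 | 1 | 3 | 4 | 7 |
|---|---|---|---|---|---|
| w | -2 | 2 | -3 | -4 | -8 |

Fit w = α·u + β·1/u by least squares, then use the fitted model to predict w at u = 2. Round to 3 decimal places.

The normal equations are: 76·α + 5·β = -77;  5·α + (15481/7056)·β = 6/7.
(Σu·u = 76, Σu·1/u = 5, Σ1/u·1/u = 15481/7056, Σu·w = -77, Σ1/u·w = 6/7.)
Δ = 76·(15481/7056) − 5² = 250039/1764.
α = ((-77)·(15481/7056) − 5·(6/7))/(250039/1764) = -1222277/1000156; β = (76·(6/7) − 5·(-77))/(250039/1764) = 794052/250039.
At u = 2: ŵ = (-1222277/1000156)·(2) + (794052/250039)·(1/2) = -428225/500078.

ŵ = -0.856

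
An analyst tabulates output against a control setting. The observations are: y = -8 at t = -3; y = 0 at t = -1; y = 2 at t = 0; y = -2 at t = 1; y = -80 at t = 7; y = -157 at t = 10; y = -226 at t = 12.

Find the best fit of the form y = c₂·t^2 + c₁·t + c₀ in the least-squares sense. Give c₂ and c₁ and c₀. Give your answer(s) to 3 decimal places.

c₂ = -1.468, c₁ = -1.247, c₀ = 1.119

With design matrix A, AᵀA = [[33220, 3044, 304]; [3044, 304, 26]; [304, 26, 7]] and Aᵀy = [-52238, -4820, -471]ᵀ.
Solving the 3×3 system (Gaussian elimination) gives c₂ = -34661/23604, c₁ = -29441/23604, c₀ = 629/562.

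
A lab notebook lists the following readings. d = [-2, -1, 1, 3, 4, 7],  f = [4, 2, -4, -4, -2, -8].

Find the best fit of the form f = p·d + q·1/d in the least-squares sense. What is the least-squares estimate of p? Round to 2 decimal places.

From the data, Σd·d = 80, Σd·1/d = 6, Σ1/d·1/d = 17245/7056.
Moment sums: Σd·f = -90, Σ1/d·f = -461/42.
AᵀA·[p, q]ᵀ = Aᵀf becomes [[80, 6]; [6, 17245/7056]]·[p, q]ᵀ = [-90, -461/42]ᵀ.
Δ = 80·(17245/7056) − 6² = 70349/441.
p = ((-90)·(17245/7056) − 6·(-461/42))/(70349/441) = -543681/562792; q = (80·(-461/42) − 6·(-90))/(70349/441) = -149100/70349.

p = -0.97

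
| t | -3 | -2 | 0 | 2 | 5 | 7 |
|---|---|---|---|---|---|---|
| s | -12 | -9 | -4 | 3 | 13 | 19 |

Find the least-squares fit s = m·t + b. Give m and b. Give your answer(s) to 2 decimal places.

m = 3.14, b = -3.04

Compute the Gram sums: Σt·t = 91, Σt = 9, Σ1 = 6.
Right-hand side: Σt·s = 258, Σs = 10.
Normal equations: [[91, 9]; [9, 6]]·[m, b]ᵀ = [258, 10]ᵀ.
Determinant 91·6 − 9² = 465.
m = (258·6 − 9·10)/465 = 486/155; b = (91·10 − 9·258)/465 = -1412/465.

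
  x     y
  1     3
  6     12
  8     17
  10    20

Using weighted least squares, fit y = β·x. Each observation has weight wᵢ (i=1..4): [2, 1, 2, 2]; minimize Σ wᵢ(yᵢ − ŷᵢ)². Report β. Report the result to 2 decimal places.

β = 2.05

Normal-equation sums: Σwᵢ·x·x = 366.
Moment sums: Σwᵢ·x·y = 750.
β = 750/366 = 2.04918.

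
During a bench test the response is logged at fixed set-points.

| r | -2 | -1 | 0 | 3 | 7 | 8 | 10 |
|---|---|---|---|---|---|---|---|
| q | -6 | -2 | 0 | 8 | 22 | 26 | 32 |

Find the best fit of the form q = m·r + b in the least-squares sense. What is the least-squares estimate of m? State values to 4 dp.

m = 3.1535

Sums needed: Σr·r = 227, Σr = 25, Σ1 = 7.
Moment sums: Σr·q = 720, Σq = 80.
Normal equations: [[227, 25]; [25, 7]]·[m, b]ᵀ = [720, 80]ᵀ.
Eliminating b: 7·(row 1) − 25·(row 2) gives 964·m = 7·720 − 25·80 = 3040, so m = 760/241.
Then b = (80 − 25·(760/241))/7 = 40/241.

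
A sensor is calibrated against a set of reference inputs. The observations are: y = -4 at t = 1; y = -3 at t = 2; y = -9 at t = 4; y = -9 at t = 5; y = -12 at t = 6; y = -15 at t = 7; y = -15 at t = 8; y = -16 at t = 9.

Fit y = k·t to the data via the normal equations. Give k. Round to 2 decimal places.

k = -1.93

Forming MᵀM = [[276]] and Mᵀy = [-532]ᵀ gives MᵀM·[k]ᵀ = Mᵀy.
k = (-532)/276 = -1.92754.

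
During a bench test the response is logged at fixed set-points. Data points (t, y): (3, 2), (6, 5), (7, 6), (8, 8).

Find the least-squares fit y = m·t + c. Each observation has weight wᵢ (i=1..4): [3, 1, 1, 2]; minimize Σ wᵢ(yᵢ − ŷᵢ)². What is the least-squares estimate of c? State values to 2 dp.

Entries of XᵀWX: Σwᵢ·t·t = 240, Σwᵢ·t = 38, Σwᵢ·1 = 7.
Moment sums: Σwᵢ·t·y = 218, Σwᵢ·y = 33.
So XᵀWX·[m, c]ᵀ = XᵀWy: [[240, 38]; [38, 7]]·[m, c]ᵀ = [218, 33]ᵀ.
Eliminating c: 7·(row 1) − 38·(row 2) gives 236·m = 7·218 − 38·33 = 272, so m = 68/59.
Then c = (33 − 38·(68/59))/7 = -91/59.

c = -1.54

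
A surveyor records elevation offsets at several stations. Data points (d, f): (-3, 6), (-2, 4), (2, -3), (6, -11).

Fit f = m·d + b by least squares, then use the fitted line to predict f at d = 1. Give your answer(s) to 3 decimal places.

The normal system XᵀX·[m, b]ᵀ = Xᵀf is [[53, 3]; [3, 4]]·[m, b]ᵀ = [-98, -4]ᵀ.
Determinant 53·4 − 3² = 203.
m = ((-98)·4 − 3·(-4))/203 = -380/203; b = (53·(-4) − 3·(-98))/203 = 82/203.
At d = 1: f̂ = (-380/203)·(1) + (82/203)·(1) = -298/203.

f̂ = -1.468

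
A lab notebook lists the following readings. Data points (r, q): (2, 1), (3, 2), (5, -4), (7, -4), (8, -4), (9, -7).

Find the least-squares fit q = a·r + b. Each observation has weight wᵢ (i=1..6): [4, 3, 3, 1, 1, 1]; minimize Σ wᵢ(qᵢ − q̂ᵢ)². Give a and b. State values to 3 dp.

Entries of XᵀWX: Σwᵢ·r·r = 312, Σwᵢ·r = 56, Σwᵢ·1 = 13.
Moment sums: Σwᵢ·r·q = -157, Σwᵢ·q = -17.
XᵀWX·[a, b]ᵀ = XᵀWq becomes [[312, 56]; [56, 13]]·[a, b]ᵀ = [-157, -17]ᵀ.
det = 312·13 − 56² = 920.
a = ((-157)·13 − 56·(-17))/920 = -1089/920; b = (312·(-17) − 56·(-157))/920 = 436/115.

a = -1.184, b = 3.791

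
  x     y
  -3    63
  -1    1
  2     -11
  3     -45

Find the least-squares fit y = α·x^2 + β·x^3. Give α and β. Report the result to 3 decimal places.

Compute the Gram sums: Σx^2·x^2 = 179, Σx^2·x^3 = 31, Σx^3·x^3 = 1523.
Right-hand side: Σx^2·y = 119, Σx^3·y = -3005.
AᵀA·[α, β]ᵀ = Aᵀy becomes [[179, 31]; [31, 1523]]·[α, β]ᵀ = [119, -3005]ᵀ.
Eliminating β: 1523·(row 1) − 31·(row 2) gives 271656·α = 1523·119 − 31·(-3005) = 274392, so α = 3811/3773.
Then β = ((-3005) − 31·(3811/3773))/1523 = -7522/3773.

α = 1.010, β = -1.994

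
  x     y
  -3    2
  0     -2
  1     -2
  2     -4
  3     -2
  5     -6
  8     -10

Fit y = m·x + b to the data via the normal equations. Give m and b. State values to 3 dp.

Forming MᵀM = [[112, 16]; [16, 7]] and Mᵀy = [-132, -24]ᵀ gives MᵀM·[m, b]ᵀ = Mᵀy.
Determinant 112·7 − 16² = 528.
m = ((-132)·7 − 16·(-24))/528 = -45/44; b = (112·(-24) − 16·(-132))/528 = -12/11.

m = -1.023, b = -1.091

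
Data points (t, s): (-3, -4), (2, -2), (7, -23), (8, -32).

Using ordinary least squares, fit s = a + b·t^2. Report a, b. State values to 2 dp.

The normal equations are: 4·a + 126·b = -61;  126·a + 6594·b = -3219.
(Σ1 = 4, Σt^2 = 126, Σt^2·t^2 = 6594, Σs = -61, Σt^2·s = -3219.)
det = 4·6594 − 126² = 10500.
a = ((-61)·6594 − 126·(-3219))/10500 = 8/25; b = (4·(-3219) − 126·(-61))/10500 = -173/350.

a = 0.32, b = -0.49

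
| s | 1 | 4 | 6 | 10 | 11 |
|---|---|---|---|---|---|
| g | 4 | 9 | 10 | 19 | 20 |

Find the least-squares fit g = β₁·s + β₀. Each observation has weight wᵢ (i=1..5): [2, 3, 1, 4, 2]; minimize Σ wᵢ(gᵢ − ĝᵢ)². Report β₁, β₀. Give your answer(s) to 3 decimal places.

β₁ = 1.645, β₀ = 2.175

Normal-equation sums: Σwᵢ·s·s = 728, Σwᵢ·s = 82, Σwᵢ·1 = 12.
Right-hand side: Σwᵢ·s·g = 1376, Σwᵢ·g = 161.
Eliminating β₀: 12·(row 1) − 82·(row 2) gives 2012·β₁ = 12·1376 − 82·161 = 3310, so β₁ = 1655/1006.
Then β₀ = (161 − 82·(1655/1006))/12 = 1094/503.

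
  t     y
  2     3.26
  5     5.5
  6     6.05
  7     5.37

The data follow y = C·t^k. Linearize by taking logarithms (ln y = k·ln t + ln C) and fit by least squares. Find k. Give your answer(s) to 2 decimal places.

Let Y = ln y. Fitting Y = k·ln t + ln C by least squares:
Σln t = 6.0403, Σ(ln t)² = 10.0677, Σln y = 6.3674, Σln t·ln y = 10.0588.
Equations: 10.0677·k + 6.0403·ln C = 10.0588;  6.0403·k + 4·ln C = 6.3674.
Solving (det = 3.7862): k = 0.46875, ln C = 0.88401.

k = 0.47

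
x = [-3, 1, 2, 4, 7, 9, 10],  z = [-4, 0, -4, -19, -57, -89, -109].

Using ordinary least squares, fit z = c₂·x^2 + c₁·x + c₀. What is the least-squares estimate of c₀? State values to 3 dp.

c₀ = 1.698

Entries of MᵀM: Σx^2·x^2 = 19316, Σx^2·x = 2118, Σx^2 = 260, Σx·x = 260, Σx = 30, Σ1 = 7.
Moment sums: Σx^2·z = -21258, Σx·z = -2362, Σz = -282.
Row-reducing yields c₂ = -454257/458513, c₁ = -554809/458513, c₀ = 778632/458513.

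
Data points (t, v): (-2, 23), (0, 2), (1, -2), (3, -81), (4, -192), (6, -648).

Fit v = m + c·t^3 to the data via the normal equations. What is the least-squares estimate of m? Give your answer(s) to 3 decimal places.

m = 0.458

From the data, Σ1 = 6, Σt^3 = 300, Σt^3·t^3 = 51546.
For Xᵀv: Σv = -898, Σt^3·v = -154629.
XᵀX·[m, c]ᵀ = Xᵀv becomes [[6, 300]; [300, 51546]]·[m, c]ᵀ = [-898, -154629]ᵀ.
Δ = 6·51546 − 300² = 219276.
m = ((-898)·51546 − 300·(-154629))/219276 = 8366/18273; c = (6·(-154629) − 300·(-898))/219276 = -109729/36546.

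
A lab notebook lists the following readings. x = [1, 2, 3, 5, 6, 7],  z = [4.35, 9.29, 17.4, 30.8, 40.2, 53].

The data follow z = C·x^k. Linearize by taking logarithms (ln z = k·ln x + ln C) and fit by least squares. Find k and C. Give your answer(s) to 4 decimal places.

With ln zᵢ as the transformed response and ln xᵢ as the regressor:
Σln x = 7.1389, Σ(ln x)² = 11.2747, Σln z = 17.6473, Σln x·ln z = 24.5439.
Equations: 11.2747·k + 7.1389·ln C = 24.5439;  7.1389·k + 6·ln C = 17.6473.
Δ = 11.2747·6 − (7.1389)² = 16.6845; k = (24.5439·6 − 7.1389·17.6473)/16.6845 = 1.27554, ln C = (11.2747·17.6473 − 7.1389·24.5439)/16.6845 = 1.42356, so C = exp(1.42356) = 4.15189.

k = 1.2755, C = 4.1519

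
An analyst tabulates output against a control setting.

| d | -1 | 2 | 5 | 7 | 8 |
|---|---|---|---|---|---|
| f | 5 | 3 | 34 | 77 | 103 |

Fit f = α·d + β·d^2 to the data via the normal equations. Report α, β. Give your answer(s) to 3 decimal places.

α = -2.885, β = 1.972

Sums needed: Σd·d = 143, Σd·d^2 = 987, Σd^2·d^2 = 7139.
For Aᵀf: Σd·f = 1534, Σd^2·f = 11232.
AᵀA·[α, β]ᵀ = Aᵀf becomes [[143, 987]; [987, 7139]]·[α, β]ᵀ = [1534, 11232]ᵀ.
Eliminating β: 7139·(row 1) − 987·(row 2) gives 46708·α = 7139·1534 − 987·11232 = -134758, so α = -67379/23354.
Then β = (11232 − 987·(-67379/23354))/7139 = 46059/23354.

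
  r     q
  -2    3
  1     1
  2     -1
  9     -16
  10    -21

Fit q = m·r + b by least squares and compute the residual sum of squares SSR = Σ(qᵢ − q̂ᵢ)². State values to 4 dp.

Setting ∂/∂m … = 0 gives: 190·m + 20·b = -361;  20·m + 5·b = -34.
(Σr·r = 190, Σr = 20, Σ1 = 5, Σr·q = -361, Σq = -34.)
det = 190·5 − 20² = 550.
m = ((-361)·5 − 20·(-34))/550 = -45/22; b = (190·(-34) − 20·(-361))/550 = 76/55.
Residuals: -136/55, 183/110, 94/55, 113/110, -106/55; SSR = 1823/110.

SSR = 16.5727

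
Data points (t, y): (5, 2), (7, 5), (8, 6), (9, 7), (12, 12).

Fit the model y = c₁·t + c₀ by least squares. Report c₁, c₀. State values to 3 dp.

Compute the Gram sums: Σt·t = 363, Σt = 41, Σ1 = 5.
And Σt·y = 300, Σy = 32.
Eliminating c₀: 5·(row 1) − 41·(row 2) gives 134·c₁ = 5·300 − 41·32 = 188, so c₁ = 94/67.
Then c₀ = (32 − 41·(94/67))/5 = -342/67.

c₁ = 1.403, c₀ = -5.104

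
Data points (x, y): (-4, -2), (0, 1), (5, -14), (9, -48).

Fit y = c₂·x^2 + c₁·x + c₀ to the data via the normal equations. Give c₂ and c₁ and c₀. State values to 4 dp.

From the data, Σx^2·x^2 = 7442, Σx^2·x = 790, Σx^2 = 122, Σx·x = 122, Σx = 10, Σ1 = 4.
For Mᵀy: Σx^2·y = -4270, Σx·y = -494, Σy = -63.
Solving the 3×3 system (Gaussian elimination) gives c₂ = -37/72, c₁ = -6283/6984, c₀ = 843/388.

c₂ = -0.5139, c₁ = -0.8996, c₀ = 2.1727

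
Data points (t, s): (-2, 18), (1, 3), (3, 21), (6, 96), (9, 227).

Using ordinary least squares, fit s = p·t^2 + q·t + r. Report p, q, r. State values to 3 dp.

p = 3.055, q = -2.452, r = 1.290

From the data, Σt^2·t^2 = 7955, Σt^2·t = 965, Σt^2 = 131, Σt·t = 131, Σt = 17, Σ1 = 5.
Right-hand side: Σt^2·s = 22107, Σt·s = 2649, Σs = 365.
AᵀA·[p, q, r]ᵀ = Aᵀs becomes [[7955, 965, 131]; [965, 131, 17]; [131, 17, 5]]·[p, q, r]ᵀ = [22107, 2649, 365]ᵀ.
Inverting the 3×3 Gram matrix, [p, q, r]ᵀ = [2160/707, -5200/2121, 391/303]ᵀ.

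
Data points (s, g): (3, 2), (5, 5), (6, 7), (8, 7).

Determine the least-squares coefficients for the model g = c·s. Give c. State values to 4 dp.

Setting ∂/∂c … = 0 gives: 134·c = 129.
c = 129/134 = 0.962687.

c = 0.9627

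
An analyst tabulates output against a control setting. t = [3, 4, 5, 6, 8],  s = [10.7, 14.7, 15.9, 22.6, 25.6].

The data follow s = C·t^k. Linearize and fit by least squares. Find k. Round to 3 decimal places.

k = 0.911

Taking logs, ln s = k·ln t + ln C, so regress ln s on ln t.
AᵀA = [[13.2535, 7.9655]; [7.9655, 5]], rhs = [23.1117, 14.1850]ᵀ  (here Σln t = 7.9655, Σ(ln t)² = 13.2535, Σln s = 14.1850, Σln t·ln s = 23.1117).
Δ = 13.2535·5 − (7.9655)² = 2.8177; k = (23.1117·5 − 7.9655·14.1850)/2.8177 = 0.91131, ln C = (13.2535·14.1850 − 7.9655·23.1117)/2.8177 = 1.38518.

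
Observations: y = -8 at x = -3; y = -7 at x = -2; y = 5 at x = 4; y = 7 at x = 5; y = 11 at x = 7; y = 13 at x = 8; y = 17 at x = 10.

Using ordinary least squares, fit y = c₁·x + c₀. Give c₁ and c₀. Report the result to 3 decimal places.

Normal-equation sums: Σx·x = 267, Σx = 29, Σ1 = 7.
And Σx·y = 444, Σy = 38.
So AᵀA·[c₁, c₀]ᵀ = Aᵀy: [[267, 29]; [29, 7]]·[c₁, c₀]ᵀ = [444, 38]ᵀ.
Eliminating c₀: 7·(row 1) − 29·(row 2) gives 1028·c₁ = 7·444 − 29·38 = 2006, so c₁ = 1003/514.
Then c₀ = (38 − 29·(1003/514))/7 = -1365/514.

c₁ = 1.951, c₀ = -2.656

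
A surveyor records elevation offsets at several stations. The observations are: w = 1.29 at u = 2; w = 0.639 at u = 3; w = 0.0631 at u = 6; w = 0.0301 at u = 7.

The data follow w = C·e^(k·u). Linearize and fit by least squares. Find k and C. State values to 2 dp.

k = -0.76, C = 6.00

Taking logs, ln w = k·u + ln C, so regress ln w on u.
Σu = 18.0000, Σ(u)² = 98.0000, Σln w = -6.4595, Σu·ln w = -41.9351.
Equations: 98.0000·k + 18.0000·ln C = -41.9351;  18.0000·k + 4·ln C = -6.4595.
Slope k = (n·Σu·ln w − Σu·Σln w)/(n·Σ(u)² − (Σu)²) = (4·-41.9351 − 18.0000·-6.4595)/68.0000 = -0.75691; ln C = (Σln w − k·Σu)/n = 1.79122, so C = exp(1.79122) = 5.99678.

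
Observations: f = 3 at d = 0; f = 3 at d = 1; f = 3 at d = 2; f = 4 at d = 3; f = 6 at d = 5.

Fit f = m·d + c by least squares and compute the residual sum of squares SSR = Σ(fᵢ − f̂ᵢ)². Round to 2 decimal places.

Forming AᵀA = [[39, 11]; [11, 5]] and Aᵀf = [51, 19]ᵀ gives AᵀA·[m, c]ᵀ = Aᵀf.
Eliminating c: 5·(row 1) − 11·(row 2) gives 74·m = 5·51 − 11·19 = 46, so m = 23/37.
Then c = (19 − 11·(23/37))/5 = 90/37.
Residuals: 21/37, -2/37, -25/37, -11/37, 17/37; SSR = 40/37.

SSR = 1.08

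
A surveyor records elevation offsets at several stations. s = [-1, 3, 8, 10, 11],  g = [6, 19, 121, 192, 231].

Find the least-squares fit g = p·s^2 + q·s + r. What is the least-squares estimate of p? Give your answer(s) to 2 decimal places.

Normal-equation sums: Σs^2·s^2 = 28819, Σs^2·s = 2869, Σs^2 = 295, Σs·s = 295, Σs = 31, Σ1 = 5.
Moment sums: Σs^2·g = 55072, Σs·g = 5480, Σg = 569.
Normal equations: [[28819, 2869, 295]; [2869, 295, 31]; [295, 31, 5]]·[p, q, r]ᵀ = [55072, 5480, 569]ᵀ.
Row-reducing yields p = 450037/229398, q = -15121/17646, r = 128677/38233.

p = 1.96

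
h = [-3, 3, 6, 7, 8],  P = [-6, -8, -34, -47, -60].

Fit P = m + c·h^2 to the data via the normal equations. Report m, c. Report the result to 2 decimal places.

Compute the Gram sums: Σ1 = 5, Σh^2 = 167, Σh^2·h^2 = 7955.
And ΣP = -155, Σh^2·P = -7493.
MᵀM·[m, c]ᵀ = MᵀP becomes [[5, 167]; [167, 7955]]·[m, c]ᵀ = [-155, -7493]ᵀ.
Determinant 5·7955 − 167² = 11886.
m = ((-155)·7955 − 167·(-7493))/11886 = 3051/1981; c = (5·(-7493) − 167·(-155))/11886 = -1930/1981.

m = 1.54, c = -0.97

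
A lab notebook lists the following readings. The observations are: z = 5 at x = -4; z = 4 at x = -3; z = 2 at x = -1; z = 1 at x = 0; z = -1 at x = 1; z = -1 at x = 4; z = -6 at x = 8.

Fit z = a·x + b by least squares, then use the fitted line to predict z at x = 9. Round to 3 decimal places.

ẑ = -6.627

With design matrix A, AᵀA = [[107, 5]; [5, 7]] and Aᵀz = [-87, 4]ᵀ.
Δ = 107·7 − 5² = 724.
a = ((-87)·7 − 5·4)/724 = -629/724; b = (107·4 − 5·(-87))/724 = 863/724.
At x = 9: ẑ = (-629/724)·(9) + (863/724)·(1) = -2399/362.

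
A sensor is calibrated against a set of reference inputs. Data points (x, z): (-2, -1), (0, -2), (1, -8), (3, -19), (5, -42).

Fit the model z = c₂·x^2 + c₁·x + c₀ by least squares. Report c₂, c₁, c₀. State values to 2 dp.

Compute the Gram sums: Σx^2·x^2 = 723, Σx^2·x = 145, Σx^2 = 39, Σx·x = 39, Σx = 7, Σ1 = 5.
For Mᵀz: Σx^2·z = -1233, Σx·z = -273, Σz = -72.
MᵀM·[c₂, c₁, c₀]ᵀ = Mᵀz becomes [[723, 145, 39]; [145, 39, 7]; [39, 7, 5]]·[c₂, c₁, c₀]ᵀ = [-1233, -273, -72]ᵀ.
Row-reducing yields c₂ = -10095/10142, c₁ = -28557/10142, c₀ = -1242/461.

c₂ = -1.00, c₁ = -2.82, c₀ = -2.69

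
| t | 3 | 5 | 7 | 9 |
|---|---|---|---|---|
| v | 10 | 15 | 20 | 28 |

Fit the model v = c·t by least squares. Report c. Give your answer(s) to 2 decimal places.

c = 3.03

AᵀA·[c]ᵀ = Aᵀv reads: 164·c = 497.
Hence c = 497 / 164 ≈ 3.03049.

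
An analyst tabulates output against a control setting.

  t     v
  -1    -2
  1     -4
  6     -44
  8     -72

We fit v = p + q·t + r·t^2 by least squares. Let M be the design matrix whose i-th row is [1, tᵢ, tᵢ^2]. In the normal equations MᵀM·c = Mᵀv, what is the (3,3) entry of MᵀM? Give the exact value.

Row 3 ↔ basis t^2, column 3 ↔ basis t^2, so (MᵀM)_{3,3} = Σᵢ (t^2)·(t^2) = (1)·(1) + (1)·(1) + (36)·(36) + (64)·(64) = 5394.

5394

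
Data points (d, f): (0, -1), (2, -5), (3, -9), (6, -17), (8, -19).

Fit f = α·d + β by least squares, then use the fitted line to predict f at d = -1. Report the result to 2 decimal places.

f̂ = 1.24

Entries of XᵀX: Σd·d = 113, Σd = 19, Σ1 = 5.
And Σd·f = -291, Σf = -51.
So XᵀX·[α, β]ᵀ = Xᵀf: [[113, 19]; [19, 5]]·[α, β]ᵀ = [-291, -51]ᵀ.
Determinant 113·5 − 19² = 204.
α = ((-291)·5 − 19·(-51))/204 = -81/34; β = (113·(-51) − 19·(-291))/204 = -39/34.
At d = -1: f̂ = (-81/34)·(-1) + (-39/34)·(1) = 21/17.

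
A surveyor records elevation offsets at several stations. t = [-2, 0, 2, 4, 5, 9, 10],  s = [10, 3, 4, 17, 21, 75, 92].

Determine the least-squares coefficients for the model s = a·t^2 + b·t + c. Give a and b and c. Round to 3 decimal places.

Forming AᵀA = [[17474, 1918, 230]; [1918, 230, 28]; [230, 28, 7]] and Aᵀs = [16128, 1756, 222]ᵀ gives AᵀA·[a, b, c]ᵀ = Aᵀs.
Inverting the 3×3 Gram matrix, [a, b, c]ᵀ = [38525/38103, -45547/38103, 41592/12701]ᵀ.

a = 1.011, b = -1.195, c = 3.275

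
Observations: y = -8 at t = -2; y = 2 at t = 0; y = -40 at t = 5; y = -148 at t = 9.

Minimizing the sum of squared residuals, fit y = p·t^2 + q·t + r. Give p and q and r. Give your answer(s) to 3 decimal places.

From the data, Σt^2·t^2 = 7202, Σt^2·t = 846, Σt^2 = 110, Σt·t = 110, Σt = 12, Σ1 = 4.
Moment sums: Σt^2·y = -13020, Σt·y = -1516, Σy = -194.
Normal equations: [[7202, 846, 110]; [846, 110, 12]; [110, 12, 4]]·[p, q, r]ᵀ = [-13020, -1516, -194]ᵀ.
Solving the 3×3 system (Gaussian elimination) gives p = -43373/21421, q = 32071/21421, r = 57626/21421.

p = -2.025, q = 1.497, r = 2.690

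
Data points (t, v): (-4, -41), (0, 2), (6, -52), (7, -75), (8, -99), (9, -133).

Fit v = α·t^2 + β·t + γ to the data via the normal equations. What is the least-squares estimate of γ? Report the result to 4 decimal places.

γ = 2.0717

Forming XᵀX = [[14610, 1736, 246]; [1736, 246, 26]; [246, 26, 6]] and Xᵀv = [-23312, -2662, -398]ᵀ gives XᵀX·[α, β, γ]ᵀ = Xᵀv.
Inverting the 3×3 Gram matrix, [α, β, γ]ᵀ = [-15226/7715, 111371/38575, 79914/38575]ᵀ.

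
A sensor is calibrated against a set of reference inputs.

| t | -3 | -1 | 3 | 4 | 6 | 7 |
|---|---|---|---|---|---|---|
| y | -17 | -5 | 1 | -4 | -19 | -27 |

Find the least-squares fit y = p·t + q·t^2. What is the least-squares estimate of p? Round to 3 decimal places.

Normal-equation sums: Σt·t = 120, Σt·t^2 = 622, Σt^2·t^2 = 4116.
For Xᵀy: Σt·y = -260, Σt^2·y = -2220.
Normal equations: [[120, 622]; [622, 4116]]·[p, q]ᵀ = [-260, -2220]ᵀ.
Δ = 120·4116 − 622² = 107036.
p = ((-260)·4116 − 622·(-2220))/107036 = 77670/26759; q = (120·(-2220) − 622·(-260))/107036 = -26170/26759.

p = 2.903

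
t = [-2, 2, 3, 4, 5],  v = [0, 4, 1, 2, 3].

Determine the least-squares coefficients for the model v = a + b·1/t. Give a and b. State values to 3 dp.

The normal system MᵀM·[a, b]ᵀ = Mᵀv is [[5, 47/60]; [47/60, 2569/3600]]·[a, b]ᵀ = [10, 103/30]ᵀ.
Eliminating b: (2569/3600)·(row 1) − (47/60)·(row 2) gives (2659/900)·a = (2569/3600)·10 − (47/60)·(103/30) = 667/150, so a = 4002/2659.
Then b = ((103/30) − (47/60)·(4002/2659))/(2569/3600) = 8400/2659.

a = 1.505, b = 3.159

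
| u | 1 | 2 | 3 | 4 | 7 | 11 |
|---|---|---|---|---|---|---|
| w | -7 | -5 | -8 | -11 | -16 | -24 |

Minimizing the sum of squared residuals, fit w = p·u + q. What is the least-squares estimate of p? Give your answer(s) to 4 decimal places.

p = -1.8702

XᵀX·[p, q]ᵀ = Xᵀw reads: 200·p + 28·q = -461;  28·p + 6·q = -71.
Eliminating q: 6·(row 1) − 28·(row 2) gives 416·p = 6·(-461) − 28·(-71) = -778, so p = -389/208.
Then q = ((-71) − 28·(-389/208))/6 = -323/104.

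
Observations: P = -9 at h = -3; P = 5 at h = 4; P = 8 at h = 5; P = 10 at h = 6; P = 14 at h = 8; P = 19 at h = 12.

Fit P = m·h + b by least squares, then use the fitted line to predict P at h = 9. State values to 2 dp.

P̂ = 14.86

Normal-equation sums: Σh·h = 294, Σh = 32, Σ1 = 6.
And Σh·P = 487, ΣP = 47.
So MᵀM·[m, b]ᵀ = MᵀP: [[294, 32]; [32, 6]]·[m, b]ᵀ = [487, 47]ᵀ.
Eliminating b: 6·(row 1) − 32·(row 2) gives 740·m = 6·487 − 32·47 = 1418, so m = 709/370.
Then b = (47 − 32·(709/370))/6 = -883/370.
At h = 9: P̂ = (709/370)·(9) + (-883/370)·(1) = 2749/185.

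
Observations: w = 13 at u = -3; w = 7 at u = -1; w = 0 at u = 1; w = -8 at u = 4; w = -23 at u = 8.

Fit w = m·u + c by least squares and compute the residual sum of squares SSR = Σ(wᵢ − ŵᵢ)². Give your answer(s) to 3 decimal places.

From the data, Σu·u = 91, Σu = 9, Σ1 = 5.
Right-hand side: Σu·w = -262, Σw = -11.
So XᵀX·[m, c]ᵀ = Xᵀw: [[91, 9]; [9, 5]]·[m, c]ᵀ = [-262, -11]ᵀ.
det = 91·5 − 9² = 374.
m = ((-262)·5 − 9·(-11))/374 = -1211/374; c = (91·(-11) − 9·(-262))/374 = 1357/374.
Residuals: -64/187, 25/187, -73/187, 45/34, -271/374; SSR = 959/374.

SSR = 2.564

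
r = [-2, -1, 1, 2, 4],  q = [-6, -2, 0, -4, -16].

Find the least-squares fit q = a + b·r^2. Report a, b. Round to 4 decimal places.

a = -0.4806, b = -0.9845

MᵀM·[a, b]ᵀ = Mᵀq reads: 5·a + 26·b = -28;  26·a + 290·b = -298.
Δ = 5·290 − 26² = 774.
a = ((-28)·290 − 26·(-298))/774 = -62/129; b = (5·(-298) − 26·(-28))/774 = -127/129.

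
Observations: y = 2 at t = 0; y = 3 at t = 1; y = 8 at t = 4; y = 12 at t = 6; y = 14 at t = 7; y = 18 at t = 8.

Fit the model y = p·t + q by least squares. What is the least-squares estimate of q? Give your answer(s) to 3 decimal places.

q = 1.213

Compute the Gram sums: Σt·t = 166, Σt = 26, Σ1 = 6.
For Aᵀy: Σt·y = 349, Σy = 57.
Δ = 166·6 − 26² = 320.
p = (349·6 − 26·57)/320 = 153/80; q = (166·57 − 26·349)/320 = 97/80.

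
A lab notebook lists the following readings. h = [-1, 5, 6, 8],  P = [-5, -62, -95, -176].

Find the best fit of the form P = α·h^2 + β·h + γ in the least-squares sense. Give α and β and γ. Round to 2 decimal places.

α = -3.14, β = 2.95, γ = 1.12

Sums needed: Σh^2·h^2 = 6018, Σh^2·h = 852, Σh^2 = 126, Σh·h = 126, Σh = 18, Σ1 = 4.
Right-hand side: Σh^2·P = -16239, Σh·P = -2283, ΣP = -338.
So AᵀA·[α, β, γ]ᵀ = AᵀP: [[6018, 852, 126]; [852, 126, 18]; [126, 18, 4]]·[α, β, γ]ᵀ = [-16239, -2283, -338]ᵀ.
Row-reducing yields α = -383/122, β = 1799/610, γ = 341/305.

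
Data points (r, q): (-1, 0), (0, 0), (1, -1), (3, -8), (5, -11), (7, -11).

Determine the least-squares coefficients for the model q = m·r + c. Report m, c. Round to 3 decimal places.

The normal equations are: 85·m + 15·c = -157;  15·m + 6·c = -31.
Δ = 85·6 − 15² = 285.
m = ((-157)·6 − 15·(-31))/285 = -159/95; c = (85·(-31) − 15·(-157))/285 = -56/57.

m = -1.674, c = -0.982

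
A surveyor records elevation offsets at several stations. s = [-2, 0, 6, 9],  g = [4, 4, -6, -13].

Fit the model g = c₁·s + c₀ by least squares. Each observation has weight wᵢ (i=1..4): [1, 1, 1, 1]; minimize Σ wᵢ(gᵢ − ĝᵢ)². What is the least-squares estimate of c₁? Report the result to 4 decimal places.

The normal system AᵀWA·[c₁, c₀]ᵀ = AᵀWg is [[121, 13]; [13, 4]]·[c₁, c₀]ᵀ = [-161, -11]ᵀ.
Determinant 121·4 − 13² = 315.
c₁ = ((-161)·4 − 13·(-11))/315 = -167/105; c₀ = (121·(-11) − 13·(-161))/315 = 254/105.

c₁ = -1.5905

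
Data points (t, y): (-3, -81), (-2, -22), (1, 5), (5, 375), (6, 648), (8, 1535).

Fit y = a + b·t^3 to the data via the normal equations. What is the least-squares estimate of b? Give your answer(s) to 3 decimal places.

b = 2.996

From the data, Σ1 = 6, Σt^3 = 819, Σt^3·t^3 = 325219.
Moment sums: Σy = 2460, Σt^3·y = 975131.
Eliminating b: 325219·(row 1) − 819·(row 2) gives 1280553·a = 325219·2460 − 819·975131 = 1406451, so a = 468817/426851.
Then b = (975131 − 819·(468817/426851))/325219 = 1278682/426851.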